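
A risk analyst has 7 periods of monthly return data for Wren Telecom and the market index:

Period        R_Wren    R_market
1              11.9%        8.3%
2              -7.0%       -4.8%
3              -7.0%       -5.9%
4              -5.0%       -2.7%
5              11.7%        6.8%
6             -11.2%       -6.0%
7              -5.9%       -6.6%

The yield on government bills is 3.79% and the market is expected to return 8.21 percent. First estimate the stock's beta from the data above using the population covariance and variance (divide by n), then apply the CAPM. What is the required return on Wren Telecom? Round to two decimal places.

Mean R_i = (11.9 − 7.0 − 7.0 − 5.0 + 11.7 − 11.2 − 5.9) / 7 = -1.7857%
Mean R_m = (8.3 − 4.8 − 5.9 − 2.7 + 6.8 − 6.0 − 6.6) / 7 = -1.5571%
Σ(R_i − R̄_i)(R_m − R̄_m) = 353.4057  ⇒  Cov = 353.4057 / 7 = 50.4865
Σ(R_m − R̄_m)² = 242.8571  ⇒  Var(R_m) = 242.8571 / 7 = 34.6939
β = Cov / Var(R_m) = 50.4865 / 34.6939 = 1.4552
MRP = 8.21% − 3.79% = 4.42%
E(R) = R_f + β × MRP = 3.79% + 1.4552 × 4.42% = 10.22%

10.22%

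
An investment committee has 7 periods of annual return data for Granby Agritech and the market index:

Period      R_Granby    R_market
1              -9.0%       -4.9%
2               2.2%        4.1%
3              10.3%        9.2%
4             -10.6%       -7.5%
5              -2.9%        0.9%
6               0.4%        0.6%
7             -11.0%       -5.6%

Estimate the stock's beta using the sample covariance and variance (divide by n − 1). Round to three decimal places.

1.303

Mean R_i = (-9.0 + 2.2 + 10.3 − 10.6 − 2.9 + 0.4 − 11.0) / 7 = -2.9429%
Mean R_m = (-4.9 + 4.1 + 9.2 − 7.5 + 0.9 + 0.6 − 5.6) / 7 = -0.4571%
Σ(R_i − R̄_i)(R_m − R̄_m) = 277.1929  ⇒  Cov = 277.1929 / 6 = 46.1988
Σ(R_m − R̄_m)² = 212.7771  ⇒  Var(R_m) = 212.7771 / 6 = 35.4629
β = Cov / Var(R_m) = 46.1988 / 35.4629 = 1.3027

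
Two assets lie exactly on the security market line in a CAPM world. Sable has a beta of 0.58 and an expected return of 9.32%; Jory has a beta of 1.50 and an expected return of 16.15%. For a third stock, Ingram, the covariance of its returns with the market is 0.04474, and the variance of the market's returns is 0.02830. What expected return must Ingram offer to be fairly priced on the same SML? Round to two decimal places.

MRP = (16.15% − 9.32%) / (1.50 − 0.58) = 7.4239%
R_f = 9.32% − 0.58 × 7.4239% = 5.0141%
β_Ingram = Cov / Var(R_m) = 0.04474 / 0.02830 = 1.5809
E(R_Ingram) = R_f + β × MRP = 5.0141% + 1.5809 × 7.4239% = 16.75%

16.75%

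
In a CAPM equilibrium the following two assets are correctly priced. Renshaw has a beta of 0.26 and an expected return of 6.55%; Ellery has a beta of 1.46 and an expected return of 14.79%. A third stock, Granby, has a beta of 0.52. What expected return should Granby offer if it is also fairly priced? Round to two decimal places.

MRP (SML slope) = (14.79% − 6.55%) / (1.46 − 0.26) = 8.24% / 1.20 = 6.8667%
R_f (intercept) = 6.55% − 0.26 × 6.8667% = 4.7647%
E(R_Granby) = R_f + β × MRP = 4.7647% + 0.52 × 6.8667% = 8.34%

8.34%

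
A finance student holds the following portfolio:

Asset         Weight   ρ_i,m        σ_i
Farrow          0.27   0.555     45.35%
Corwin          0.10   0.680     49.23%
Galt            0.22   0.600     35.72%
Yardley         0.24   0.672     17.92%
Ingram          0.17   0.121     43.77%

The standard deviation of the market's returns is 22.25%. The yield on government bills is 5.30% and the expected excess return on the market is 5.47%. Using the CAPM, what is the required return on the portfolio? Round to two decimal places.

β_Farrow = 0.555 × 45.35% / 22.25% = 1.1312
β_Corwin = 0.680 × 49.23% / 22.25% = 1.5046
β_Galt = 0.600 × 35.72% / 22.25% = 0.9632
β_Yardley = 0.672 × 17.92% / 22.25% = 0.5412
β_Ingram = 0.121 × 43.77% / 22.25% = 0.2380
β_P = Σ w_i β_i = 0.27×1.1312 + 0.10×1.5046 + 0.22×0.9632 + 0.24×0.5412 + 0.17×0.2380 = 0.8381
E(R_P) = R_f + β_P × MRP = 5.30% + 0.8381 × 5.47% = 9.88%

9.88%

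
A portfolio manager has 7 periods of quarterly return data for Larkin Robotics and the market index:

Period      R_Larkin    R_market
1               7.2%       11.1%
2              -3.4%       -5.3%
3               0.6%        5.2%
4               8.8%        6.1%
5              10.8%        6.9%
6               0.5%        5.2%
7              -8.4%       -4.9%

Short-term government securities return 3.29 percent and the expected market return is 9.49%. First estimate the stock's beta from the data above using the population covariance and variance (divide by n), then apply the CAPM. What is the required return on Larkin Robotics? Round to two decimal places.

Mean R_i = (7.2 − 3.4 + 0.6 + 8.8 + 10.8 + 0.5 − 8.4) / 7 = 2.3000%
Mean R_m = (11.1 − 5.3 + 5.2 + 6.1 + 6.9 + 5.2 − 4.9) / 7 = 3.4714%
Σ(R_i − R̄_i)(R_m − R̄_m) = 217.1300  ⇒  Cov = 217.1300 / 7 = 31.0186
Σ(R_m − R̄_m)² = 229.8543  ⇒  Var(R_m) = 229.8543 / 7 = 32.8363
β = Cov / Var(R_m) = 31.0186 / 32.8363 = 0.9446
MRP = 9.49% − 3.29% = 6.20%
E(R) = R_f + β × MRP = 3.29% + 0.9446 × 6.20% = 9.15%

9.15%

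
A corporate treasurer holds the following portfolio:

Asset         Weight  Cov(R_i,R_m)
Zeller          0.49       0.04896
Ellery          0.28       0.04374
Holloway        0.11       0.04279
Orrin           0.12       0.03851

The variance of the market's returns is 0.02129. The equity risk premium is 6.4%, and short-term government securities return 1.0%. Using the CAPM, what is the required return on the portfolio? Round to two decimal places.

β_Zeller = 0.04896 / 0.02129 = 2.2997
β_Ellery = 0.04374 / 0.02129 = 2.0545
β_Holloway = 0.04279 / 0.02129 = 2.0099
β_Orrin = 0.03851 / 0.02129 = 1.8088
β_P = Σ w_i β_i = 0.49×2.2997 + 0.28×2.0545 + 0.11×2.0099 + 0.12×1.8088 = 2.1403
E(R_P) = R_f + β_P × MRP = 1.0% + 2.1403 × 6.4% = 14.70%

14.70%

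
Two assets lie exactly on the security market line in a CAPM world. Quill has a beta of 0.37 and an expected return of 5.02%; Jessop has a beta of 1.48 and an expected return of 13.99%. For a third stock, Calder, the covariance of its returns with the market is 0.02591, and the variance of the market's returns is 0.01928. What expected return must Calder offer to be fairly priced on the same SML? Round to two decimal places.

MRP = (13.99% − 5.02%) / (1.48 − 0.37) = 8.0811%
R_f = 5.02% − 0.37 × 8.0811% = 2.0300%
β_Calder = Cov / Var(R_m) = 0.02591 / 0.01928 = 1.3439
E(R_Calder) = R_f + β × MRP = 2.0300% + 1.3439 × 8.0811% = 12.89%

12.89%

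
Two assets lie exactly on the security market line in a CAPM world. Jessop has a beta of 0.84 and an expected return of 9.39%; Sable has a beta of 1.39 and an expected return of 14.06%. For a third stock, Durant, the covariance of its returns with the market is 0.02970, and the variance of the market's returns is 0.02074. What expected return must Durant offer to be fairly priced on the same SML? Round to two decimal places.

MRP = (14.06% − 9.39%) / (1.39 − 0.84) = 8.4909%
R_f = 9.39% − 0.84 × 8.4909% = 2.2576%
β_Durant = Cov / Var(R_m) = 0.02970 / 0.02074 = 1.4320
E(R_Durant) = R_f + β × MRP = 2.2576% + 1.4320 × 8.4909% = 14.42%

14.42%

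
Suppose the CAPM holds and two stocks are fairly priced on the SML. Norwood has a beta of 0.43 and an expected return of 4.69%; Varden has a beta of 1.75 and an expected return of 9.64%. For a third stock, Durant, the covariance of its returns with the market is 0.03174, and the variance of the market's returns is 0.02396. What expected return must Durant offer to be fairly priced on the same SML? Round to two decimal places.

8.05%

MRP = (9.64% − 4.69%) / (1.75 − 0.43) = 3.7500%
R_f = 4.69% − 0.43 × 3.7500% = 3.0775%
β_Durant = Cov / Var(R_m) = 0.03174 / 0.02396 = 1.3247
E(R_Durant) = R_f + β × MRP = 3.0775% + 1.3247 × 3.7500% = 8.05%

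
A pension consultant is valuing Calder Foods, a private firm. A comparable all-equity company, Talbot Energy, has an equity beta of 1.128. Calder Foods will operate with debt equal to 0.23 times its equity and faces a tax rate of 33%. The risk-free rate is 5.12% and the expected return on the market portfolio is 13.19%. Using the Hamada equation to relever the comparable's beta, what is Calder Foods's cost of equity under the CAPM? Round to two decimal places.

β_L = β_U × [1 + (1 − t)(D/E)] = 1.128 × [1 + (1 − 0.33) × 0.23]
    = 1.128 × [1 + 0.67 × 0.23] = 1.128 × 1.1541 = 1.3018
MRP = 13.19% − 5.12% = 8.07%
E(R) = R_f + β_L × MRP = 5.12% + 1.3018 × 8.07% = 15.63%

15.63%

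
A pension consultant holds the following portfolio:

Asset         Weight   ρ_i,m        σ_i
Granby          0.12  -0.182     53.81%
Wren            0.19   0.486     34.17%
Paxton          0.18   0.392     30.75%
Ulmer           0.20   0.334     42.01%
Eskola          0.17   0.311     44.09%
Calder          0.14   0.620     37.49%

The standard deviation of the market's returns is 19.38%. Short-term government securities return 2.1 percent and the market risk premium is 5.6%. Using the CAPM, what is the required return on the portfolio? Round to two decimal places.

5.72%

β_Granby = -0.182 × 53.81% / 19.38% = -0.5053
β_Wren = 0.486 × 34.17% / 19.38% = 0.8569
β_Paxton = 0.392 × 30.75% / 19.38% = 0.6220
β_Ulmer = 0.334 × 42.01% / 19.38% = 0.7240
β_Eskola = 0.311 × 44.09% / 19.38% = 0.7075
β_Calder = 0.620 × 37.49% / 19.38% = 1.1994
β_P = Σ w_i β_i = 0.12×-0.5053 + 0.19×0.8569 + 0.18×0.6220 + 0.20×0.7240 + 0.17×0.7075 + 0.14×1.1994 = 0.6471
E(R_P) = R_f + β_P × MRP = 2.1% + 0.6471 × 5.6% = 5.72%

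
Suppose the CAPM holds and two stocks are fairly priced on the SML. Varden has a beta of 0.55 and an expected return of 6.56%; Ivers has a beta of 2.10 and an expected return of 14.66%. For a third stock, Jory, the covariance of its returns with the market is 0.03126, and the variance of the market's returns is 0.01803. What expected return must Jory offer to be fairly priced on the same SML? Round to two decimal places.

12.75%

MRP = (14.66% − 6.56%) / (2.10 − 0.55) = 5.2258%
R_f = 6.56% − 0.55 × 5.2258% = 3.6858%
β_Jory = Cov / Var(R_m) = 0.03126 / 0.01803 = 1.7338
E(R_Jory) = R_f + β × MRP = 3.6858% + 1.7338 × 5.2258% = 12.75%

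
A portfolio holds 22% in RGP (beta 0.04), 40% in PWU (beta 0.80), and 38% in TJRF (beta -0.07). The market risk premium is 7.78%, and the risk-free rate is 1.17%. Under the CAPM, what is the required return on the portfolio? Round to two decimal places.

β_P = Σ w_i β_i = 0.22×0.04 + 0.40×0.80 + 0.38×-0.07 = 0.3022
E(R_P) = R_f + β_P × MRP = 1.17% + 0.3022 × 7.78% = 3.52%

3.52%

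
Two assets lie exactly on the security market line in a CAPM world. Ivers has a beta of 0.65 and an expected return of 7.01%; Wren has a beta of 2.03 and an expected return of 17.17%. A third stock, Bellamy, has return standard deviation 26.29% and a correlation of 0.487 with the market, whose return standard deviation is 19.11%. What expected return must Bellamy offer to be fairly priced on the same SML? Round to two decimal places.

MRP = (17.17% − 7.01%) / (2.03 − 0.65) = 7.3623%
R_f = 7.01% − 0.65 × 7.3623% = 2.2245%
β_Bellamy = ρ·σ_i/σ_m = 0.487 × 26.29 / 19.11 = 0.6700
E(R_Bellamy) = R_f + β × MRP = 2.2245% + 0.6700 × 7.3623% = 7.16%

7.16%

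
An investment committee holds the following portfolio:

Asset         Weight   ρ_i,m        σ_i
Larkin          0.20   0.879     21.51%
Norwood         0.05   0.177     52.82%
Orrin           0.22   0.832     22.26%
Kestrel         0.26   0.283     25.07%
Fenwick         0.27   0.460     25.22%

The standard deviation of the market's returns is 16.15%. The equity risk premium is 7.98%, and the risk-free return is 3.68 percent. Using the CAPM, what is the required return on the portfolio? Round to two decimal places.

β_Larkin = 0.879 × 21.51% / 16.15% = 1.1707
β_Norwood = 0.177 × 52.82% / 16.15% = 0.5789
β_Orrin = 0.832 × 22.26% / 16.15% = 1.1468
β_Kestrel = 0.283 × 25.07% / 16.15% = 0.4393
β_Fenwick = 0.460 × 25.22% / 16.15% = 0.7183
β_P = Σ w_i β_i = 0.20×1.1707 + 0.05×0.5789 + 0.22×1.1468 + 0.26×0.4393 + 0.27×0.7183 = 0.8235
E(R_P) = R_f + β_P × MRP = 3.68% + 0.8235 × 7.98% = 10.25%

10.25%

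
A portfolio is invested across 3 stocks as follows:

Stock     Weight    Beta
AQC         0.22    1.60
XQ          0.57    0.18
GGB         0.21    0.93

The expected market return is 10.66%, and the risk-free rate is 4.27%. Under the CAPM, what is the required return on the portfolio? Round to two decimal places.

8.42%

β_P = Σ w_i β_i = 0.22×1.60 + 0.57×0.18 + 0.21×0.93 = 0.6499
MRP = 10.66% − 4.27% = 6.39%
E(R_P) = R_f + β_P × MRP = 4.27% + 0.6499 × 6.39% = 8.42%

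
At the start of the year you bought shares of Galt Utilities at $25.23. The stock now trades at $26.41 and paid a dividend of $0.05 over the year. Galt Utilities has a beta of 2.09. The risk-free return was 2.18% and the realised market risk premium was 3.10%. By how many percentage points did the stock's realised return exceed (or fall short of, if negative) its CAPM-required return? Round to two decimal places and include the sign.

-3.78%

Realised HPR = (P1 + D1 − P0) / P0 = (26.41 + 0.05 − 25.23) / 25.23 = 1.23 / 25.23 = 4.8751%
CAPM required = R_f + β·MRP = 2.18% + 2.09 × 3.10% = 8.6590%
α = realised − required = 4.8751% − 8.6590% = -3.78%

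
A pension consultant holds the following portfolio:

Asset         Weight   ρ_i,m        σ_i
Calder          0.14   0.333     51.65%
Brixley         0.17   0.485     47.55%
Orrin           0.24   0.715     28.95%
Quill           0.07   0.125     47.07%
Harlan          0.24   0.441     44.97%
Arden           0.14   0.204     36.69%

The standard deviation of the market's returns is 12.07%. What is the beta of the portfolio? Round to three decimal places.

β_Calder = 0.333 × 51.65% / 12.07% = 1.4250
β_Brixley = 0.485 × 47.55% / 12.07% = 1.9107
β_Orrin = 0.715 × 28.95% / 12.07% = 1.7149
β_Quill = 0.125 × 47.07% / 12.07% = 0.4875
β_Harlan = 0.441 × 44.97% / 12.07% = 1.6431
β_Arden = 0.204 × 36.69% / 12.07% = 0.6201
β_P = Σ w_i β_i = 0.14×1.4250 + 0.17×1.9107 + 0.24×1.7149 + 0.07×0.4875 + 0.24×1.6431 + 0.14×0.6201 = 1.4512

1.451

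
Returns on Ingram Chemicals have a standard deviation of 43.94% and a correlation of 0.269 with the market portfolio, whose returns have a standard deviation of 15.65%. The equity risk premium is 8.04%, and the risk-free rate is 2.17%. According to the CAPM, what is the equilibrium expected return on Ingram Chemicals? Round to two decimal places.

8.24%

β = ρ × σ_i / σ_m = 0.269 × 43.94% / 15.65% = 0.7553
E(R) = 2.17% + 0.7553 × 8.04% = 8.24%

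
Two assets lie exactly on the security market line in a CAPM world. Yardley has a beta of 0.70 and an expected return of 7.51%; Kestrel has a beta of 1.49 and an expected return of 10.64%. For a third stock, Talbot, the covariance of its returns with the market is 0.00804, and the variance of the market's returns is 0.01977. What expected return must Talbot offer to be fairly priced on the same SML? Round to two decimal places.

6.35%

MRP = (10.64% − 7.51%) / (1.49 − 0.70) = 3.9620%
R_f = 7.51% − 0.70 × 3.9620% = 4.7366%
β_Talbot = Cov / Var(R_m) = 0.00804 / 0.01977 = 0.4067
E(R_Talbot) = R_f + β × MRP = 4.7366% + 0.4067 × 3.9620% = 6.35%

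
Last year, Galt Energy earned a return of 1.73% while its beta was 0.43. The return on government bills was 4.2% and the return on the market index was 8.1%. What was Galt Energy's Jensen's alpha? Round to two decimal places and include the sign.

Market excess return = 8.1% − 4.2% = 3.90%
CAPM benchmark = R_f + β(R_m − R_f) = 4.2% + 0.43 × 3.9% = 5.8770%
α = actual − benchmark = 1.73% − 5.8770% = -4.15%

-4.15%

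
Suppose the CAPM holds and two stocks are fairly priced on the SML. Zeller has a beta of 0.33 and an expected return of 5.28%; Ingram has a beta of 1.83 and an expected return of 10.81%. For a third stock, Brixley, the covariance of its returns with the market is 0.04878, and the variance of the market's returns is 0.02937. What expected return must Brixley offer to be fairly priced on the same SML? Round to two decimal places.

10.19%

MRP = (10.81% − 5.28%) / (1.83 − 0.33) = 3.6867%
R_f = 5.28% − 0.33 × 3.6867% = 4.0634%
β_Brixley = Cov / Var(R_m) = 0.04878 / 0.02937 = 1.6609
E(R_Brixley) = R_f + β × MRP = 4.0634% + 1.6609 × 3.6867% = 10.19%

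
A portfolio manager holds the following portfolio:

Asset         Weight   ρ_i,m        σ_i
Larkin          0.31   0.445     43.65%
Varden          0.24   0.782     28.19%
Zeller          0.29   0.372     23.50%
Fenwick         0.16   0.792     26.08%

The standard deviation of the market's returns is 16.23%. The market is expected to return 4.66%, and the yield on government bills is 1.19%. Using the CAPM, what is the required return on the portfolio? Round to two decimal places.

β_Larkin = 0.445 × 43.65% / 16.23% = 1.1968
β_Varden = 0.782 × 28.19% / 16.23% = 1.3583
β_Zeller = 0.372 × 23.50% / 16.23% = 0.5386
β_Fenwick = 0.792 × 26.08% / 16.23% = 1.2727
β_P = Σ w_i β_i = 0.31×1.1968 + 0.24×1.3583 + 0.29×0.5386 + 0.16×1.2727 = 1.0568
MRP = 4.66% − 1.19% = 3.47%
E(R_P) = R_f + β_P × MRP = 1.19% + 1.0568 × 3.47% = 4.86%

4.86%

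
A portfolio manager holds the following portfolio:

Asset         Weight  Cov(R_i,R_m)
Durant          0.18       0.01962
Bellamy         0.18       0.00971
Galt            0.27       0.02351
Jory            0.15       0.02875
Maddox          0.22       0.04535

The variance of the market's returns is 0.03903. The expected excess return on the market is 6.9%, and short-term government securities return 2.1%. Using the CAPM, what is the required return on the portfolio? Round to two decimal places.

β_Durant = 0.01962 / 0.03903 = 0.5027
β_Bellamy = 0.00971 / 0.03903 = 0.2488
β_Galt = 0.02351 / 0.03903 = 0.6024
β_Jory = 0.02875 / 0.03903 = 0.7366
β_Maddox = 0.04535 / 0.03903 = 1.1619
β_P = Σ w_i β_i = 0.18×0.5027 + 0.18×0.2488 + 0.27×0.6024 + 0.15×0.7366 + 0.22×1.1619 = 0.6640
E(R_P) = R_f + β_P × MRP = 2.1% + 0.6640 × 6.9% = 6.68%

6.68%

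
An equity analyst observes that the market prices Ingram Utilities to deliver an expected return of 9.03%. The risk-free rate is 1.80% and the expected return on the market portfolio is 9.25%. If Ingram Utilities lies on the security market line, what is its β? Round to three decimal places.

MRP = 9.25% − 1.80% = 7.45%
β = (E(R) − R_f) / MRP = (9.03% − 1.80%) / 7.45% = 7.23% / 7.45% = 0.970

0.970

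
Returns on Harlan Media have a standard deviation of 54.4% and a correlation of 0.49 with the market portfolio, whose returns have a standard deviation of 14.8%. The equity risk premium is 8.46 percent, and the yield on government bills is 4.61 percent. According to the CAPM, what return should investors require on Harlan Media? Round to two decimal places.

19.85%

β = ρ × σ_i / σ_m = 0.49 × 54.4% / 14.8% = 1.8011
E(R) = 4.61% + 1.8011 × 8.46% = 19.85%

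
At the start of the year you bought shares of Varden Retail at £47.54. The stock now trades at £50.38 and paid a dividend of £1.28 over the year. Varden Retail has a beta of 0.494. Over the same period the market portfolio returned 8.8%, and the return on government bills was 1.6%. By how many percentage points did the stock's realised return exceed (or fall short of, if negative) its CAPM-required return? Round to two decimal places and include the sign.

+3.51%

Realised HPR = (P1 + D1 − P0) / P0 = (50.38 + 1.28 − 47.54) / 47.54 = 4.12 / 47.54 = 8.6664%
MRP = 8.8% − 1.6% = 7.20%
CAPM required = R_f + β·MRP = 1.6% + 0.494 × 7.2% = 5.1568%
α = realised − required = 8.6664% − 5.1568% = +3.51%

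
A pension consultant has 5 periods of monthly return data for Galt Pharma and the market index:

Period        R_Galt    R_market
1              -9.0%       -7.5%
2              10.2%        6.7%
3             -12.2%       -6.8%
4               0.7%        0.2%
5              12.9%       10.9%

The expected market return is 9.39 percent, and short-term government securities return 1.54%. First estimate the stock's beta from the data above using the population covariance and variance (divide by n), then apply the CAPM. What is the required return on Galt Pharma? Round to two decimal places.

Mean R_i = (-9.0 + 10.2 − 12.2 + 0.7 + 12.9) / 5 = 0.5200%
Mean R_m = (-7.5 + 6.7 − 6.8 + 0.2 + 10.9) / 5 = 0.7000%
Σ(R_i − R̄_i)(R_m − R̄_m) = 357.7300  ⇒  Cov = 357.7300 / 5 = 71.5460
Σ(R_m − R̄_m)² = 263.7800  ⇒  Var(R_m) = 263.7800 / 5 = 52.7560
β = Cov / Var(R_m) = 71.5460 / 52.7560 = 1.3562
MRP = 9.39% − 1.54% = 7.85%
E(R) = R_f + β × MRP = 1.54% + 1.3562 × 7.85% = 12.19%

12.19%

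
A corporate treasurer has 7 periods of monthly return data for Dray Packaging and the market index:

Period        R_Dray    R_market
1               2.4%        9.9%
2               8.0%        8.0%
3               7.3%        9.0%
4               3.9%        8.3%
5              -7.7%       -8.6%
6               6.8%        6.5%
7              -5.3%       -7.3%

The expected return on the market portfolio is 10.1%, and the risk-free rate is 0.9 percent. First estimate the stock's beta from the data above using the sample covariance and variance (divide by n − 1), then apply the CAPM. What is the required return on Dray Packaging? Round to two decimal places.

Mean R_i = (2.4 + 8.0 + 7.3 + 3.9 − 7.7 + 6.8 − 5.3) / 7 = 2.2000%
Mean R_m = (9.9 + 8.0 + 9.0 + 8.3 − 8.6 + 6.5 − 7.3) / 7 = 3.6857%
Σ(R_i − R̄_i)(R_m − R̄_m) = 278.1800  ⇒  Cov = 278.1800 / 6 = 46.3633
Σ(R_m − R̄_m)² = 386.3086  ⇒  Var(R_m) = 386.3086 / 6 = 64.3848
β = Cov / Var(R_m) = 46.3633 / 64.3848 = 0.7201
MRP = 10.1% − 0.9% = 9.20%
E(R) = R_f + β × MRP = 0.9% + 0.7201 × 9.2% = 7.52%

7.52%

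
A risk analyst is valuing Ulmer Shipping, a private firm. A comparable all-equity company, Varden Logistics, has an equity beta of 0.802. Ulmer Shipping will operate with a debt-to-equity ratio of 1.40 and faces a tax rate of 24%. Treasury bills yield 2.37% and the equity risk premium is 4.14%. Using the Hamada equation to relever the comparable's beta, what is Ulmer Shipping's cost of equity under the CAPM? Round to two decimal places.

β_L = β_U × [1 + (1 − t)(D/E)] = 0.802 × [1 + (1 − 0.24) × 1.40]
    = 0.802 × [1 + 0.76 × 1.40] = 0.802 × 2.0640 = 1.6553
E(R) = R_f + β_L × MRP = 2.37% + 1.6553 × 4.14% = 9.22%

9.22%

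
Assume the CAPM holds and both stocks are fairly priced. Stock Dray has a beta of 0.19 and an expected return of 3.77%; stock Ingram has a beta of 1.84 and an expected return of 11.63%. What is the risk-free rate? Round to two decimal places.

Both satisfy E(R) = R_f + β·MRP, so the slope of the SML is
MRP = (11.63% − 3.77%) / (1.84 − 0.19) = 7.86% / 1.65 = 4.7636%
R_f = E(R_Dray) − β_Dray·MRP = 3.77% − 0.19 × 4.7636% = 2.8649%

2.86%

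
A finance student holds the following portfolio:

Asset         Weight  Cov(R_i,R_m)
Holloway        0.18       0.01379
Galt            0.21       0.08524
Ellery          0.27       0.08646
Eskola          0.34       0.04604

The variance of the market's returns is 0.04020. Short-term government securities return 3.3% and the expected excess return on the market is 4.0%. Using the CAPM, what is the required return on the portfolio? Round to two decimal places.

9.21%

β_Holloway = 0.01379 / 0.04020 = 0.3430
β_Galt = 0.08524 / 0.04020 = 2.1204
β_Ellery = 0.08646 / 0.04020 = 2.1507
β_Eskola = 0.04604 / 0.04020 = 1.1453
β_P = Σ w_i β_i = 0.18×0.3430 + 0.21×2.1204 + 0.27×2.1507 + 0.34×1.1453 = 1.4771
E(R_P) = R_f + β_P × MRP = 3.3% + 1.4771 × 4.0% = 9.21%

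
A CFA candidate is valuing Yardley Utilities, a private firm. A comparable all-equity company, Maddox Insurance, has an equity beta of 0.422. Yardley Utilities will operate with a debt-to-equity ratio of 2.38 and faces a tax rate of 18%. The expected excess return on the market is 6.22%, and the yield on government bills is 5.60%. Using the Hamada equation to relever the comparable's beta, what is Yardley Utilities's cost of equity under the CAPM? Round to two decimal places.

β_L = β_U × [1 + (1 − t)(D/E)] = 0.422 × [1 + (1 − 0.18) × 2.38]
    = 0.422 × [1 + 0.82 × 2.38] = 0.422 × 2.9516 = 1.2456
E(R) = R_f + β_L × MRP = 5.60% + 1.2456 × 6.22% = 13.35%

13.35%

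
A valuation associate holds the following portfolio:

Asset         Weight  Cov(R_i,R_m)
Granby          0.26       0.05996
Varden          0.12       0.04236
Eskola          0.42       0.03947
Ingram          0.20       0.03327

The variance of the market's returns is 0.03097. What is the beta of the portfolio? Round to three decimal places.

β_Granby = 0.05996 / 0.03097 = 1.9361
β_Varden = 0.04236 / 0.03097 = 1.3678
β_Eskola = 0.03947 / 0.03097 = 1.2745
β_Ingram = 0.03327 / 0.03097 = 1.0743
β_P = Σ w_i β_i = 0.26×1.9361 + 0.12×1.3678 + 0.42×1.2745 + 0.20×1.0743 = 1.4177

1.418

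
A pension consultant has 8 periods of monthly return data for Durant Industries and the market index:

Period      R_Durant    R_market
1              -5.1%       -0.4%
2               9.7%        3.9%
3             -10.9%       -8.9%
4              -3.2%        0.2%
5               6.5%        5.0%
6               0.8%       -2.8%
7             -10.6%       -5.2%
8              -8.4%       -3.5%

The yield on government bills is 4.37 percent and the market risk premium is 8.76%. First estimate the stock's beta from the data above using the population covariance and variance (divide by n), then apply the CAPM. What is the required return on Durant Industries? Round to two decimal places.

Mean R_i = (-5.1 + 9.7 − 10.9 − 3.2 + 6.5 + 0.8 − 10.6 − 8.4) / 8 = -2.6500%
Mean R_m = (-0.4 + 3.9 − 8.9 + 0.2 + 5.0 − 2.8 − 5.2 − 3.5) / 8 = -1.4625%
Σ(R_i − R̄_i)(R_m − R̄_m) = 220.0150  ⇒  Cov = 220.0150 / 8 = 27.5019
Σ(R_m − R̄_m)² = 149.6388  ⇒  Var(R_m) = 149.6388 / 8 = 18.7049
β = Cov / Var(R_m) = 27.5019 / 18.7049 = 1.4703
E(R) = R_f + β × MRP = 4.37% + 1.4703 × 8.76% = 17.25%

17.25%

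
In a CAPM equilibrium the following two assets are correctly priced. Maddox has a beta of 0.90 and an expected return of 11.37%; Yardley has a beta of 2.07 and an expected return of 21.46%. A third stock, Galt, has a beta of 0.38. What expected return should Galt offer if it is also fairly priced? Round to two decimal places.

6.89%

MRP (SML slope) = (21.46% − 11.37%) / (2.07 − 0.90) = 10.09% / 1.17 = 8.6239%
R_f (intercept) = 11.37% − 0.90 × 8.6239% = 3.6085%
E(R_Galt) = R_f + β × MRP = 3.6085% + 0.38 × 8.6239% = 6.89%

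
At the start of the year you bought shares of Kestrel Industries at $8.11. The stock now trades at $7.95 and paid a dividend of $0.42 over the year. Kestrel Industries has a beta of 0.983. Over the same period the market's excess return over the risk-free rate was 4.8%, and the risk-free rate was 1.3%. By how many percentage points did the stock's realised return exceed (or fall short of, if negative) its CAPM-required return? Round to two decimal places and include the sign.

Realised HPR = (P1 + D1 − P0) / P0 = (7.95 + 0.42 − 8.11) / 8.11 = 0.26 / 8.11 = 3.2059%
CAPM required = R_f + β·MRP = 1.3% + 0.983 × 4.8% = 6.0184%
α = realised − required = 3.2059% − 6.0184% = -2.81%

-2.81%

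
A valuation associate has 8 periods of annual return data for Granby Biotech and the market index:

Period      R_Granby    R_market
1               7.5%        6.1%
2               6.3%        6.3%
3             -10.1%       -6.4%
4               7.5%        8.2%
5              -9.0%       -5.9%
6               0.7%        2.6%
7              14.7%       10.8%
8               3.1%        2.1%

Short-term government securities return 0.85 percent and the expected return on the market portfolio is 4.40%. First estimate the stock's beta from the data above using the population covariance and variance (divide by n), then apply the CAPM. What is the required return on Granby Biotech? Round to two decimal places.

5.60%

Mean R_i = (7.5 + 6.3 − 10.1 + 7.5 − 9.0 + 0.7 + 14.7 + 3.1) / 8 = 2.5875%
Mean R_m = (6.1 + 6.3 − 6.4 + 8.2 − 5.9 + 2.6 + 10.8 + 2.1) / 8 = 2.9750%
Σ(R_i − R̄_i)(R_m − R̄_m) = 370.1875  ⇒  Cov = 370.1875 / 8 = 46.2734
Σ(R_m − R̄_m)² = 276.9150  ⇒  Var(R_m) = 276.9150 / 8 = 34.6144
β = Cov / Var(R_m) = 46.2734 / 34.6144 = 1.3368
MRP = 4.40% − 0.85% = 3.55%
E(R) = R_f + β × MRP = 0.85% + 1.3368 × 3.55% = 5.60%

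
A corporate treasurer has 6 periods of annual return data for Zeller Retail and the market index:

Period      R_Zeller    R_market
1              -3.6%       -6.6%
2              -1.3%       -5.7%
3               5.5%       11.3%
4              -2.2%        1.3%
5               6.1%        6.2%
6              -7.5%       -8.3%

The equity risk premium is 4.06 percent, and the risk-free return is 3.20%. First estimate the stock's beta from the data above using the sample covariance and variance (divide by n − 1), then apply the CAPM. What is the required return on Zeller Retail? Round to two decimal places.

5.67%

Mean R_i = (-3.6 − 1.3 + 5.5 − 2.2 + 6.1 − 7.5) / 6 = -0.5000%
Mean R_m = (-6.6 − 5.7 + 11.3 + 1.3 + 6.2 − 8.3) / 6 = -0.3000%
Σ(R_i − R̄_i)(R_m − R̄_m) = 189.6300  ⇒  Cov = 189.6300 / 5 = 37.9260
Σ(R_m − R̄_m)² = 312.2200  ⇒  Var(R_m) = 312.2200 / 5 = 62.4440
β = Cov / Var(R_m) = 37.9260 / 62.4440 = 0.6074
E(R) = R_f + β × MRP = 3.20% + 0.6074 × 4.06% = 5.67%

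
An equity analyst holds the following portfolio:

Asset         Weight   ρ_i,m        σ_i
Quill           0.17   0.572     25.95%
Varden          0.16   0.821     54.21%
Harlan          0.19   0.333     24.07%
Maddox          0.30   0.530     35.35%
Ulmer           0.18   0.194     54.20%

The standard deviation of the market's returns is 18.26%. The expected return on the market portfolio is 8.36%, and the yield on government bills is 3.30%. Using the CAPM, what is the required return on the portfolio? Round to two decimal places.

β_Quill = 0.572 × 25.95% / 18.26% = 0.8129
β_Varden = 0.821 × 54.21% / 18.26% = 2.4374
β_Harlan = 0.333 × 24.07% / 18.26% = 0.4390
β_Maddox = 0.530 × 35.35% / 18.26% = 1.0260
β_Ulmer = 0.194 × 54.20% / 18.26% = 0.5758
β_P = Σ w_i β_i = 0.17×0.8129 + 0.16×2.4374 + 0.19×0.4390 + 0.30×1.0260 + 0.18×0.5758 = 1.0230
MRP = 8.36% − 3.30% = 5.06%
E(R_P) = R_f + β_P × MRP = 3.30% + 1.0230 × 5.06% = 8.48%

8.48%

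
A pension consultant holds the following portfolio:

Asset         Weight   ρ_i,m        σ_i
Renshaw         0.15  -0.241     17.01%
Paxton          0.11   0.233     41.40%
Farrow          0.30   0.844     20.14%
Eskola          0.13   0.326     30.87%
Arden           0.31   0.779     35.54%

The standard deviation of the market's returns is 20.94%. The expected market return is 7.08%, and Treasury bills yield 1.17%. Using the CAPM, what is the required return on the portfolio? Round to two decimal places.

5.53%

β_Renshaw = -0.241 × 17.01% / 20.94% = -0.1958
β_Paxton = 0.233 × 41.40% / 20.94% = 0.4607
β_Farrow = 0.844 × 20.14% / 20.94% = 0.8118
β_Eskola = 0.326 × 30.87% / 20.94% = 0.4806
β_Arden = 0.779 × 35.54% / 20.94% = 1.3221
β_P = Σ w_i β_i = 0.15×-0.1958 + 0.11×0.4607 + 0.30×0.8118 + 0.13×0.4806 + 0.31×1.3221 = 0.7372
MRP = 7.08% − 1.17% = 5.91%
E(R_P) = R_f + β_P × MRP = 1.17% + 0.7372 × 5.91% = 5.53%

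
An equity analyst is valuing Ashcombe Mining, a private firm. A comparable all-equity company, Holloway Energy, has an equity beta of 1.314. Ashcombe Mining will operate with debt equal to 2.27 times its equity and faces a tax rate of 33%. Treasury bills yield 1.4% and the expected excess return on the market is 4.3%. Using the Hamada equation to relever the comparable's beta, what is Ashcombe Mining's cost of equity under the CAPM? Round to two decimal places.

15.64%

β_L = β_U × [1 + (1 − t)(D/E)] = 1.314 × [1 + (1 − 0.33) × 2.27]
    = 1.314 × [1 + 0.67 × 2.27] = 1.314 × 2.5209 = 3.3125
E(R) = R_f + β_L × MRP = 1.4% + 3.3125 × 4.3% = 15.64%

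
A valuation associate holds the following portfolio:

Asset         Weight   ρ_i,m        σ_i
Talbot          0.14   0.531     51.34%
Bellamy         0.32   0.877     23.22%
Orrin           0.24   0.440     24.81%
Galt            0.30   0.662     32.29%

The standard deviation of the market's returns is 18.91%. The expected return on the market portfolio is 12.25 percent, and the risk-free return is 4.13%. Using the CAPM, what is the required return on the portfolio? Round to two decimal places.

β_Talbot = 0.531 × 51.34% / 18.91% = 1.4416
β_Bellamy = 0.877 × 23.22% / 18.91% = 1.0769
β_Orrin = 0.440 × 24.81% / 18.91% = 0.5773
β_Galt = 0.662 × 32.29% / 18.91% = 1.1304
β_P = Σ w_i β_i = 0.14×1.4416 + 0.32×1.0769 + 0.24×0.5773 + 0.30×1.1304 = 1.0241
MRP = 12.25% − 4.13% = 8.12%
E(R_P) = R_f + β_P × MRP = 4.13% + 1.0241 × 8.12% = 12.45%

12.45%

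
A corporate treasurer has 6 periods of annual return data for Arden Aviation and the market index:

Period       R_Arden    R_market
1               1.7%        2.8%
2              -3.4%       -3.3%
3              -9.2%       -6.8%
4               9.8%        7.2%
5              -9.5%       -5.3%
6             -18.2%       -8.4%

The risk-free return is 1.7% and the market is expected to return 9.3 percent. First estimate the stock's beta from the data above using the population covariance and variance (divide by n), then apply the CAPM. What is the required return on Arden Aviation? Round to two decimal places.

13.53%

Mean R_i = (1.7 − 3.4 − 9.2 + 9.8 − 9.5 − 18.2) / 6 = -4.8000%
Mean R_m = (2.8 − 3.3 − 6.8 + 7.2 − 5.3 − 8.4) / 6 = -2.3000%
Σ(R_i − R̄_i)(R_m − R̄_m) = 286.0900  ⇒  Cov = 286.0900 / 6 = 47.6817
Σ(R_m − R̄_m)² = 183.7200  ⇒  Var(R_m) = 183.7200 / 6 = 30.6200
β = Cov / Var(R_m) = 47.6817 / 30.6200 = 1.5572
MRP = 9.3% − 1.7% = 7.60%
E(R) = R_f + β × MRP = 1.7% + 1.5572 × 7.6% = 13.53%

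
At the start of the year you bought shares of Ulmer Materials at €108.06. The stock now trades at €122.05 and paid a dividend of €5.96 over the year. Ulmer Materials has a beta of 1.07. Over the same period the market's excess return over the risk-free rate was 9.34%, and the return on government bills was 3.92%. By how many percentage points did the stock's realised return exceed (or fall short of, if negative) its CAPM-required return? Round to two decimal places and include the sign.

+4.55%

Realised HPR = (P1 + D1 − P0) / P0 = (122.05 + 5.96 − 108.06) / 108.06 = 19.95 / 108.06 = 18.4620%
CAPM required = R_f + β·MRP = 3.92% + 1.07 × 9.34% = 13.9138%
α = realised − required = 18.4620% − 13.9138% = +4.55%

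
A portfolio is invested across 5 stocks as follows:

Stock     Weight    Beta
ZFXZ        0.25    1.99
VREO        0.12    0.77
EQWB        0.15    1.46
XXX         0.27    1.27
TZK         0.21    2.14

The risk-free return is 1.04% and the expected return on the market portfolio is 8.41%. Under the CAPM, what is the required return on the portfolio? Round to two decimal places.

β_P = Σ w_i β_i = 0.25×1.99 + 0.12×0.77 + 0.15×1.46 + 0.27×1.27 + 0.21×2.14 = 1.6012
MRP = 8.41% − 1.04% = 7.37%
E(R_P) = R_f + β_P × MRP = 1.04% + 1.6012 × 7.37% = 12.84%

12.84%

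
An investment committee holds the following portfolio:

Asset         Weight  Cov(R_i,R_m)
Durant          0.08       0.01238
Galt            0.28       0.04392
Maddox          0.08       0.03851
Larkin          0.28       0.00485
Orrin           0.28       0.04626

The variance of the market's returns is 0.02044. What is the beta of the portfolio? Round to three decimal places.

1.501

β_Durant = 0.01238 / 0.02044 = 0.6057
β_Galt = 0.04392 / 0.02044 = 2.1487
β_Maddox = 0.03851 / 0.02044 = 1.8841
β_Larkin = 0.00485 / 0.02044 = 0.2373
β_Orrin = 0.04626 / 0.02044 = 2.2632
β_P = Σ w_i β_i = 0.08×0.6057 + 0.28×2.1487 + 0.08×1.8841 + 0.28×0.2373 + 0.28×2.2632 = 1.5010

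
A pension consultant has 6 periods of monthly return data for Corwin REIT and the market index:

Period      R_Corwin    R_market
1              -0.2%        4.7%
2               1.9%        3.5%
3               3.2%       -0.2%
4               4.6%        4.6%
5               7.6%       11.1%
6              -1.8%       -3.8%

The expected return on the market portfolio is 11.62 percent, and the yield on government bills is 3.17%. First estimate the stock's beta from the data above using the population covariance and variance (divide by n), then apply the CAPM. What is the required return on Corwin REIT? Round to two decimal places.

Mean R_i = (-0.2 + 1.9 + 3.2 + 4.6 + 7.6 − 1.8) / 6 = 2.5500%
Mean R_m = (4.7 + 3.5 − 0.2 + 4.6 + 11.1 − 3.8) / 6 = 3.3167%
Σ(R_i − R̄_i)(R_m − R̄_m) = 66.6850  ⇒  Cov = 66.6850 / 6 = 11.1142
Σ(R_m − R̄_m)² = 127.1883  ⇒  Var(R_m) = 127.1883 / 6 = 21.1981
β = Cov / Var(R_m) = 11.1142 / 21.1981 = 0.5243
MRP = 11.62% − 3.17% = 8.45%
E(R) = R_f + β × MRP = 3.17% + 0.5243 × 8.45% = 7.60%

7.60%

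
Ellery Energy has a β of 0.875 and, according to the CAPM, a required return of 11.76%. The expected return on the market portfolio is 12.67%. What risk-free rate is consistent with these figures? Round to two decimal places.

5.39%

E(R) = R_f + β(E(R_m) − R_f) = R_f(1 − β) + β·E(R_m)
11.76% = R_f × (1 − 0.875) + 0.875 × 12.67%
11.76% = R_f × 0.125 + 11.08625%
R_f = (11.76% − 11.08625%) / 0.125 = 5.39%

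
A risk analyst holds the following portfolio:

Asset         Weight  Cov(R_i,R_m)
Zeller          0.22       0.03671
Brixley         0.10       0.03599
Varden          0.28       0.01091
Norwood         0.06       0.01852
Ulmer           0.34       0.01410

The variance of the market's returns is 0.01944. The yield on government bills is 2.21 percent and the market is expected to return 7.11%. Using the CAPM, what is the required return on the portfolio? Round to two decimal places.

7.41%

β_Zeller = 0.03671 / 0.01944 = 1.8884
β_Brixley = 0.03599 / 0.01944 = 1.8513
β_Varden = 0.01091 / 0.01944 = 0.5612
β_Norwood = 0.01852 / 0.01944 = 0.9527
β_Ulmer = 0.01410 / 0.01944 = 0.7253
β_P = Σ w_i β_i = 0.22×1.8884 + 0.10×1.8513 + 0.28×0.5612 + 0.06×0.9527 + 0.34×0.7253 = 1.0615
MRP = 7.11% − 2.21% = 4.90%
E(R_P) = R_f + β_P × MRP = 2.21% + 1.0615 × 4.90% = 7.41%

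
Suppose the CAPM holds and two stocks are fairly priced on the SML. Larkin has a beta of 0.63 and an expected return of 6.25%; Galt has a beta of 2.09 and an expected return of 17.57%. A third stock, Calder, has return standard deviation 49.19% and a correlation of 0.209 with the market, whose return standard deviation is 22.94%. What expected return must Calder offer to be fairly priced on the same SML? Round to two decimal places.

4.84%

MRP = (17.57% − 6.25%) / (2.09 − 0.63) = 7.7534%
R_f = 6.25% − 0.63 × 7.7534% = 1.3654%
β_Calder = ρ·σ_i/σ_m = 0.209 × 49.19 / 22.94 = 0.4482
E(R_Calder) = R_f + β × MRP = 1.3654% + 0.4482 × 7.7534% = 4.84%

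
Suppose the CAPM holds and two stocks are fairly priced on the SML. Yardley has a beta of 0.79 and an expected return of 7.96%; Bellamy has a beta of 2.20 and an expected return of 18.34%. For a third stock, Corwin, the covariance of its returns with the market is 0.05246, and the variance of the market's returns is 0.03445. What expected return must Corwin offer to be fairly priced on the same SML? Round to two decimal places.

MRP = (18.34% − 7.96%) / (2.20 − 0.79) = 7.3617%
R_f = 7.96% − 0.79 × 7.3617% = 2.1443%
β_Corwin = Cov / Var(R_m) = 0.05246 / 0.03445 = 1.5228
E(R_Corwin) = R_f + β × MRP = 2.1443% + 1.5228 × 7.3617% = 13.35%

13.35%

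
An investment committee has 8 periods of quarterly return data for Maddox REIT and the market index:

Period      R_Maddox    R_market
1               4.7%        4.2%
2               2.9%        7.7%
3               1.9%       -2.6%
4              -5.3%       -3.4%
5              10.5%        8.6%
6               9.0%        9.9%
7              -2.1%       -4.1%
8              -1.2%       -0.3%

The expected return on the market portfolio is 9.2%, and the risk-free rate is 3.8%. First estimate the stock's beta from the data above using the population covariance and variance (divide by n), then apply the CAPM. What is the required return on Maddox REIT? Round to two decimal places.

Mean R_i = (4.7 + 2.9 + 1.9 − 5.3 + 10.5 + 9.0 − 2.1 − 1.2) / 8 = 2.5500%
Mean R_m = (4.2 + 7.7 − 2.6 − 3.4 + 8.6 + 9.9 − 4.1 − 0.3) / 8 = 2.5000%
Σ(R_i − R̄_i)(R_m − R̄_m) = 192.5200  ⇒  Cov = 192.5200 / 8 = 24.0650
Σ(R_m − R̄_m)² = 234.1200  ⇒  Var(R_m) = 234.1200 / 8 = 29.2650
β = Cov / Var(R_m) = 24.0650 / 29.2650 = 0.8223
MRP = 9.2% − 3.8% = 5.40%
E(R) = R_f + β × MRP = 3.8% + 0.8223 × 5.4% = 8.24%

8.24%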